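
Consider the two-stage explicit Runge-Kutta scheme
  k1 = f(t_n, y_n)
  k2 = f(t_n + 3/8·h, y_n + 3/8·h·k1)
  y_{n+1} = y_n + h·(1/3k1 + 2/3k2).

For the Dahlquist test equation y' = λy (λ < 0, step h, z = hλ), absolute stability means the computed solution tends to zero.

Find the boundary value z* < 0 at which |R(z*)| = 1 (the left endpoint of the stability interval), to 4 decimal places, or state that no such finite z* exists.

left endpoint -4.0000.

Set f=λy, z=hλ:
  k1=λy_n ⇒ h·k1=z·y_n;  k2=λ(1+3/8z)y_n ⇒ h·k2=z(1+3/8z)y_n
  y_{n+1}/y_n = 1 + 1/3z + 2/3z(1+3/8z) = 1 + z + 1/4z²
  so R(z) = 1 + z + 1/4z².

Boundary: |R(x)|=1, x<0.
x=-1.39: |R|=0.0930
R=1: x+1/4x²=0 ⇒ x=−4=-4.0000; min R=1−1/(4·1/4)=0.0000>−1
Confirm numerically:
  x=-3.401: |R|=0.49070 <1
  x=-2.148: |R|=0.00548 <1
  x=-2.038: |R|=0.00036 <1
  x=-1.800: |R|=0.01000 <1
  x=-4.397: |R|=1.43640 >1
  x=-4.305: |R|=1.32826 >1
  x=-4.229: |R|=1.24211 >1
Interval (-4.0000, 0).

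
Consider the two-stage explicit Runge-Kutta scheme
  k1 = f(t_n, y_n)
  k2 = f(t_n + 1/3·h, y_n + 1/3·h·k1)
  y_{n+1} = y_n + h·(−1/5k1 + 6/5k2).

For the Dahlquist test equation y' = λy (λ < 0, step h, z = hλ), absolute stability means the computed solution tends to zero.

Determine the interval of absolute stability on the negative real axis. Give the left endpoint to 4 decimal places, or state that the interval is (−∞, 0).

Test eqn y'=λy, z=hλ:
  k1=λy_n ⇒ h·k1=z·y_n;  k2=λ(1+1/3z)y_n ⇒ h·k2=z(1+1/3z)y_n
  y_{n+1}/y_n = 1 − 1/5z + 6/5z(1+1/3z) = 1 + z + 2/5z²
  R(z) = 1 + z + 2/5z².

Find x<0 with |R(x)|<1.
x=-1.76: |R|=0.4790
R=1: x+2/5x²=0 ⇒ x=−5/2=-2.5000; min R=1−1/(4·2/5)=0.3750>−1
Confirm numerically:
  x=-2.465: |R|=0.96549 <1
  x=-2.457: |R|=0.95774 <1
  x=-1.873: |R|=0.53025 <1
  x=-2.916: |R|=1.48522 >1
  x=-2.839: |R|=1.38497 >1
Stable set (-2.5000, 0).

(-2.5000, 0).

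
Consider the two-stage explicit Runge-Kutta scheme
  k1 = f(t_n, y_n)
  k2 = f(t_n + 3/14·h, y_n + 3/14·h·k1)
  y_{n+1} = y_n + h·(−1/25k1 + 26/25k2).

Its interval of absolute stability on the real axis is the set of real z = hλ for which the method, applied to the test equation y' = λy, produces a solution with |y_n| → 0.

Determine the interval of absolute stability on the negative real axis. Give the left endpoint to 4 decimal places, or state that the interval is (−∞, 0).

On y'=λy, z=hλ:
  k1=λy_n ⇒ h·k1=z·y_n;  k2=λ(1+3/14z)y_n ⇒ h·k2=z(1+3/14z)y_n
  y_{n+1}/y_n = 1 − 1/25z + 26/25z(1+3/14z) = 1 + z + 39/175z²
  Hence R(z) = 1 + z + 39/175z².

Need |R(x)|<1, x<0.
x=-0.87: |R|=0.2987
R=1: x+39/175x²=0 ⇒ x=−175/39=-4.4872; min R=1−1/(4·39/175)=-0.1218>−1
Confirm numerically:
  x=-4.229: |R|=0.75668 <1
  x=-3.205: |R|=0.08419 <1
  x=-3.052: |R|=0.02385 <1
  x=-4.754: |R|=1.28269 >1
  x=-4.751: |R|=1.27933 >1
So |R|<1 on (-4.4872, 0).

(-4.4872, 0).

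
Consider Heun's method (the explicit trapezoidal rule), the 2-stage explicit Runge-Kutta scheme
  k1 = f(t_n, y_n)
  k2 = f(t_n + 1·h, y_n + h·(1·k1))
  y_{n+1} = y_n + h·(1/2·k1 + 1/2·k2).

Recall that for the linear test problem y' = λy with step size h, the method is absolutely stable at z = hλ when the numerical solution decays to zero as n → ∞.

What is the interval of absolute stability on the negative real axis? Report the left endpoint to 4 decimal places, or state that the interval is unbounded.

z∈(-2.0000,0).

Test eqn y'=λy, z=hλ:
  order 2, 2-stage ⇒ R(z)=1+z+z^2/2
  (e.g. R(-1.12)=0.50720, |R|=0.50720)

Boundary: |R(x)|=1, x<0.
x=-1.12: |R|=0.5072
|R(-2.35)|=1.4113 |R(-2.06)|=1.0618 |R(-0.86)|=0.5098
Bisect:
  x_lo=-2.7223 |R|=1.9831  x_hi=-0.2053 |R|=0.8158
  mid=-1.46378 |R|=0.60754 →hi
  mid=-2.09303 |R|=1.09736 →lo
  mid=-1.77840 |R|=0.80296 →hi
  mid=-1.93572 |R|=0.93779 →hi
  mid=-2.01438 |R|=1.01448 →lo
  mid=-1.97505 |R|=0.97536 →hi
  mid=-1.99471 |R|=0.99473 →hi
  ...
  [-2.00009,-1.99994] ⇒ x*=-2.0000
Stable set (-2.0000, 0).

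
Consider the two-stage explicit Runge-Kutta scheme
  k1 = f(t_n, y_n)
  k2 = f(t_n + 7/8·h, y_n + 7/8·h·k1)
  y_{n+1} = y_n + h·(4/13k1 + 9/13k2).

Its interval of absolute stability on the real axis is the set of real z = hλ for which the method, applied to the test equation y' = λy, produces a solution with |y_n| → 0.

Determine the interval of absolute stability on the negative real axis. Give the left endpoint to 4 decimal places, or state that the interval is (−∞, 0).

On y'=λy, z=hλ:
  k1=λy_n ⇒ h·k1=z·y_n;  k2=λ(1+7/8z)y_n ⇒ h·k2=z(1+7/8z)y_n
  y_{n+1}/y_n = 1 + 4/13z + 9/13z(1+7/8z) = 1 + z + 63/104z²
  Hence R(z) = 1 + z + 63/104z².

Need |R(x)|<1, x<0.
x=-1.05: |R|=0.6179
R=1: x+63/104x²=0 ⇒ x=−104/63=-1.6508; min R=1−1/(4·63/104)=0.5873>−1
Confirm numerically:
  x=-1.583: |R|=0.93499 <1
  x=-1.442: |R|=0.81761 <1
  x=-0.820: |R|=0.58732 <1
  x=-1.927: |R|=1.32242 >1
  x=-1.689: |R|=1.03909 >1
Interval (-1.6508, 0).

z∈(-1.6508,0).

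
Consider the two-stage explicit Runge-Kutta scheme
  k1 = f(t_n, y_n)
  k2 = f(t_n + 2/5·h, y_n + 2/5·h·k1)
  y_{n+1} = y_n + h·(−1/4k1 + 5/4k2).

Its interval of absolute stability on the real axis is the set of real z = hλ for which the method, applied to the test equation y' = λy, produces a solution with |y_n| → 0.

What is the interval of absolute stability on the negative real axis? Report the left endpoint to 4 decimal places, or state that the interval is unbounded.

z∈(-2.0000,0).

Test eqn y'=λy, z=hλ:
  k1=λy_n ⇒ h·k1=z·y_n;  k2=λ(1+2/5z)y_n ⇒ h·k2=z(1+2/5z)y_n
  y_{n+1}/y_n = 1 − 1/4z + 5/4z(1+2/5z) = 1 + z + 1/2z²
  Hence R(z) = 1 + z + 1/2z².

Boundary: |R(x)|=1, x<0.
x=-0.5: |R|=0.6250
R=1: x+1/2x²=0 ⇒ x=−2=-2.0000; min R=1−1/(4·1/2)=0.5000>−1
Confirm numerically:
  x=-1.816: |R|=0.83293 <1
  x=-1.732: |R|=0.76791 <1
  x=-1.721: |R|=0.75992 <1
  x=-1.702: |R|=0.74640 <1
  x=-2.540: |R|=1.68580 >1
  x=-2.348: |R|=1.40855 >1
  x=-2.249: |R|=1.28000 >1
So |R|<1 on (-2.0000, 0).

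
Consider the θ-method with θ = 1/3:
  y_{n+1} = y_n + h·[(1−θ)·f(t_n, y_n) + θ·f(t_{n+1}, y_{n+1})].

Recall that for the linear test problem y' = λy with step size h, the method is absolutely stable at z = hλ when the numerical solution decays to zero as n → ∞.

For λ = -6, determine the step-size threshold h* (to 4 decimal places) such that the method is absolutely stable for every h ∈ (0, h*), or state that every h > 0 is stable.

Test eqn y'=λy, z=hλ:
  y_{n+1} = y_n + z·[2/3·y_n + 1/3·y_{n+1}] ⇒ (1 − 1/3z)y_{n+1} = (1 + 2/3z)y_n
  ⇒ R(z) = (1 + 2/3z)/(1 − 1/3z).

Boundary: |R(x)|=1, x<0.
x=-0.7: |R|=0.4324
R=−1: 1+2/3x = −1+1/3x ⇒ -1/3x=2 ⇒ x=2/(-1/3)=-6.0000
Confirm numerically:
  x=-4.409: |R|=0.78526 <1
  x=-4.323: |R|=0.77100 <1
  x=-3.672: |R|=0.65108 <1
  x=-2.784: |R|=0.44398 <1
  x=-6.600: |R|=1.06250 >1
  x=-6.219: |R|=1.02376 >1
  x=-6.033: |R|=1.00365 >1
Interval (-6.0000, 0).

(-6.0000,0); λ=-6 ⇒ h* = (6)/6 = 1.0000.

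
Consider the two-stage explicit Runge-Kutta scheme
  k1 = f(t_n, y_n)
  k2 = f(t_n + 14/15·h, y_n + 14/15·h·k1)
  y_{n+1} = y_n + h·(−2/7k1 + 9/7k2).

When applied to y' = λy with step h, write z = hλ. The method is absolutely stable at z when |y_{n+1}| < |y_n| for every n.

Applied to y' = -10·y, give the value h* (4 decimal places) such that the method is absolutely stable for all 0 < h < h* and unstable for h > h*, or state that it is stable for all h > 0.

Set f=λy, z=hλ:
  k1=λy_n ⇒ h·k1=z·y_n;  k2=λ(1+14/15z)y_n ⇒ h·k2=z(1+14/15z)y_n
  y_{n+1}/y_n = 1 − 2/7z + 9/7z(1+14/15z) = 1 + z + 6/5z²
  so R(z) = 1 + z + 6/5z².

Find x<0 with |R(x)|<1.
x=-0.89: |R|=1.0605
R=1: x+6/5x²=0 ⇒ x=−5/6=-0.8333; min R=1−1/(4·6/5)=0.7917>−1
Confirm numerically:
  x=-0.799: |R|=0.96708 <1
  x=-0.611: |R|=0.83699 <1
  x=-0.347: |R|=0.79749 <1
  x=-1.323: |R|=1.77739 >1
  x=-1.135: |R|=1.41087 >1
So |R|<1 on (-0.8333, 0).

(-0.8333,0); λ=-10 ⇒ h* = (5/6)/10 = 0.0833.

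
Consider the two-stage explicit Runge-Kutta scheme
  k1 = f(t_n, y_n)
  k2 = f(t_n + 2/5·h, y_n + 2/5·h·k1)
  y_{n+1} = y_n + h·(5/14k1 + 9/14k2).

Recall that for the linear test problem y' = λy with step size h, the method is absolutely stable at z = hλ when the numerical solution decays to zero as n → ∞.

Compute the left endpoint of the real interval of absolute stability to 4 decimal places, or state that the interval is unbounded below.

left endpoint -3.8889.

Test eqn y'=λy, z=hλ:
  k1=λy_n ⇒ h·k1=z·y_n;  k2=λ(1+2/5z)y_n ⇒ h·k2=z(1+2/5z)y_n
  y_{n+1}/y_n = 1 + 5/14z + 9/14z(1+2/5z) = 1 + z + 9/35z²
  ⇒ R(z) = 1 + z + 9/35z².

Need |R(x)|<1, x<0.
x=-0.64: |R|=0.4653
R=1: x+9/35x²=0 ⇒ x=−35/9=-3.8889; min R=1−1/(4·9/35)=0.0278>−1
Confirm numerically:
  x=-3.763: |R|=0.87819 <1
  x=-3.424: |R|=0.59069 <1
  x=-1.848: |R|=0.03017 <1
  x=-4.349: |R|=1.51455 >1
  x=-4.203: |R|=1.33948 >1
Stable set (-3.8889, 0).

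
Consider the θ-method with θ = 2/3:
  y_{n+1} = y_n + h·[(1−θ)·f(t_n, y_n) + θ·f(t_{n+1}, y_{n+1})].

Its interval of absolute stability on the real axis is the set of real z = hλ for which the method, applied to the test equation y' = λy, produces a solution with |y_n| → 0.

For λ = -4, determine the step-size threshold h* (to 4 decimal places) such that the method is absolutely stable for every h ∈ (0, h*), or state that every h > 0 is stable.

Set f=λy, z=hλ:
  y_{n+1} = y_n + z·[1/3·y_n + 2/3·y_{n+1}] ⇒ (1 − 2/3z)y_{n+1} = (1 + 1/3z)y_n
  ⇒ R(z) = (1 + 1/3z)/(1 − 2/3z).

Find x<0 with |R(x)|<1.
x=-0.91: |R|=0.4336
x=-2: |R|=0.1429
x=-10: |R|=0.3043
x=-100: |R|=0.4778
θ=2/3≥1/2 ⇒ |1+1/3x|<|1−2/3x| ∀x<0 ⇒ unbounded interval.

unbounded; (−∞, 0). Any h>0 works for λ=-4.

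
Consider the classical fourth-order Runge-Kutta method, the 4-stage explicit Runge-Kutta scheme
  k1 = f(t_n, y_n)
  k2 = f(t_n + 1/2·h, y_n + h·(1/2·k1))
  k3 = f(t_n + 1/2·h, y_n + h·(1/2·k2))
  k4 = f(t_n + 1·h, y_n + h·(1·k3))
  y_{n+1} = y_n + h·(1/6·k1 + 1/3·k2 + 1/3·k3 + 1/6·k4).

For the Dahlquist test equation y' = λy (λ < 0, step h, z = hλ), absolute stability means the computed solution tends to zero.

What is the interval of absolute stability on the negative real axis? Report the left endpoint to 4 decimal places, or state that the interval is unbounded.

(-2.7853, 0).

On y'=λy, z=hλ:
  order 4, 4-stage ⇒ R(z)=1+z+z^2/2+z^3/6+z^4/24
  (e.g. R(-1.07)=0.35289, |R|=0.35289)

Find x<0 with |R(x)|<1.
x=-1.07: |R|=0.3529
|R(-0.98)|=0.3818 |R(-0.97)|=0.3852 |R(-0.6)|=0.5494
Bisect:
  x_lo=-3.4150 |R|=2.4452  x_hi=-0.0865 |R|=0.9172
  mid=-1.75072 |R|=0.27889 →hi
  mid=-2.58285 |R|=0.73528 →hi
  mid=-2.99891 |R|=1.37282 →lo
  mid=-2.79088 |R|=1.00845 →lo
  mid=-2.68686 |R|=0.86146 →hi
  mid=-2.73887 |R|=0.93223 →hi
  mid=-2.76487 |R|=0.96965 →hi
  mid=-2.77788 |R|=0.98887 →hi
  ...
  [-2.78539,-2.78519] ⇒ x*=-2.7853
Stable set (-2.7853, 0).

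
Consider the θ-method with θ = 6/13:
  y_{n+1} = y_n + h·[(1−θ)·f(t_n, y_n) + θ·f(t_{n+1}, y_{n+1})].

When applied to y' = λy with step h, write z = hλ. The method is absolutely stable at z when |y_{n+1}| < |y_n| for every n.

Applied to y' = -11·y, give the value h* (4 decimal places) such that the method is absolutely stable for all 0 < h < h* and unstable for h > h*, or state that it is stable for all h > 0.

Test eqn y'=λy, z=hλ:
  y_{n+1} = y_n + z·[7/13·y_n + 6/13·y_{n+1}] ⇒ (1 − 6/13z)y_{n+1} = (1 + 7/13z)y_n
  ⇒ R(z) = (1 + 7/13z)/(1 − 6/13z).

Boundary: |R(x)|=1, x<0.
x=-1.77: |R|=0.0258
R=−1: 1+7/13x = −1+6/13x ⇒ -1/13x=2 ⇒ x=2/(-1/13)=-26.0000
Confirm numerically:
  x=-22.705: |R|=0.97792 <1
  x=-19.911: |R|=0.95403 <1
  x=-15.281: |R|=0.89761 <1
  x=-12.987: |R|=0.85688 <1
  x=-26.195: |R|=1.00115 >1
  x=-26.028: |R|=1.00017 >1
Interval (-26.0000, 0).

(-26.0000,0); λ=-11 ⇒ h* = (26)/11 = 2.3636.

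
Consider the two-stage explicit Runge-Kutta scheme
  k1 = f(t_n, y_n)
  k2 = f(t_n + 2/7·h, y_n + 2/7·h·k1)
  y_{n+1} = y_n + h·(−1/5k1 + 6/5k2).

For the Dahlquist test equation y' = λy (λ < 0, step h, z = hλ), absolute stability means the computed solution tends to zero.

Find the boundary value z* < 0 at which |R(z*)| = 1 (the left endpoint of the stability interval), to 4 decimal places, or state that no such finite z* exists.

Set f=λy, z=hλ:
  k1=λy_n ⇒ h·k1=z·y_n;  k2=λ(1+2/7z)y_n ⇒ h·k2=z(1+2/7z)y_n
  y_{n+1}/y_n = 1 − 1/5z + 6/5z(1+2/7z) = 1 + z + 12/35z²
  Hence R(z) = 1 + z + 12/35z².

Need |R(x)|<1, x<0.
x=-1.23: |R|=0.2887
R=1: x+12/35x²=0 ⇒ x=−35/12=-2.9167; min R=1−1/(4·12/35)=0.2708>−1
Confirm numerically:
  x=-2.797: |R|=0.88524 <1
  x=-2.461: |R|=0.61552 <1
  x=-2.166: |R|=0.44253 <1
  x=-1.373: |R|=0.27333 <1
  x=-3.491: |R|=1.68743 >1
  x=-3.060: |R|=1.15038 >1
So |R|<1 on (-2.9167, 0).

left endpoint -2.9167.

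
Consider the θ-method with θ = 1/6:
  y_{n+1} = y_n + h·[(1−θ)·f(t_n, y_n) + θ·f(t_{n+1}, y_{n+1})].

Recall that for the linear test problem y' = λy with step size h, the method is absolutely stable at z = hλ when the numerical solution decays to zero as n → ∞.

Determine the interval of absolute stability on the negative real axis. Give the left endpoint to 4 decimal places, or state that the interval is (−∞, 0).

Test eqn y'=λy, z=hλ:
  y_{n+1} = y_n + z·[5/6·y_n + 1/6·y_{n+1}] ⇒ (1 − 1/6z)y_{n+1} = (1 + 5/6z)y_n
  Hence R(z) = (1 + 5/6z)/(1 − 1/6z).

Boundary: |R(x)|=1, x<0.
x=-0.45: |R|=0.5814
R=−1: 1+5/6x = −1+1/6x ⇒ -2/3x=2 ⇒ x=2/(-2/3)=-3.0000
Confirm numerically:
  x=-1.693: |R|=0.32042 <1
  x=-1.675: |R|=0.30945 <1
  x=-1.316: |R|=0.07928 <1
  x=-3.273: |R|=1.11776 >1
  x=-3.139: |R|=1.06084 >1
Interval (-3.0000, 0).

(-3.0000, 0).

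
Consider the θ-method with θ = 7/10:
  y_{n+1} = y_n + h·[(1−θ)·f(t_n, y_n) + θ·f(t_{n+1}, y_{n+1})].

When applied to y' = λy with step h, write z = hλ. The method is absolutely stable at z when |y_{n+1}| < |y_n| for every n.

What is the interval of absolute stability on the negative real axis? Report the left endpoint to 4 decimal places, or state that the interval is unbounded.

unbounded; (−∞, 0).

Set f=λy, z=hλ:
  y_{n+1} = y_n + z·[3/10·y_n + 7/10·y_{n+1}] ⇒ (1 − 7/10z)y_{n+1} = (1 + 3/10z)y_n
  Hence R(z) = (1 + 3/10z)/(1 − 7/10z).

Need |R(x)|<1, x<0.
x=-1.43: |R|=0.2854
x=-2: |R|=0.1667
x=-10: |R|=0.2500
x=-100: |R|=0.4085
θ=7/10≥1/2 ⇒ |1+3/10x|<|1−7/10x| ∀x<0 ⇒ stable on all of ℝ⁻.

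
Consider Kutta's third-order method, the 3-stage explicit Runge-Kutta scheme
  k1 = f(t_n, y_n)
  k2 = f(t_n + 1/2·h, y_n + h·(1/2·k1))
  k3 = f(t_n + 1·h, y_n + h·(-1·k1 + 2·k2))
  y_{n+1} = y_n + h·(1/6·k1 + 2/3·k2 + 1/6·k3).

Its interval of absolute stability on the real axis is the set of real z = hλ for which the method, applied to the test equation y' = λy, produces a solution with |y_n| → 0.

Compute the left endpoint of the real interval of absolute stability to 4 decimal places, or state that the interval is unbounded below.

left endpoint -2.5127.

With y'=λy (z=hλ):
  order 3, 3-stage ⇒ R(z)=1+z+z^2/2+z^3/6
  (e.g. R(-0.7)=0.48783, |R|=0.48783)

Boundary: |R(x)|=1, x<0.
x=-0.7: |R|=0.4878
|R(-1.31)|=0.1734 |R(-0.56)|=0.5675 |R(-0.52)|=0.5918
Bisect:
  x_lo=-3.3661 |R|=3.0573  x_hi=-0.0962 |R|=0.9083
  mid=-1.73110 |R|=0.09735 →hi
  mid=-2.54858 |R|=1.05990 →lo
  mid=-2.13984 |R|=0.48341 →hi
  mid=-2.34421 |R|=0.74358 →hi
  mid=-2.44640 |R|=0.89419 →hi
  mid=-2.49749 |R|=0.97509 →hi
  mid=-2.52304 |R|=1.01700 →lo
  mid=-2.51026 |R|=0.99592 →hi
  ...
  [-2.51286,-2.51266] ⇒ x*=-2.5127
Stable set (-2.5127, 0).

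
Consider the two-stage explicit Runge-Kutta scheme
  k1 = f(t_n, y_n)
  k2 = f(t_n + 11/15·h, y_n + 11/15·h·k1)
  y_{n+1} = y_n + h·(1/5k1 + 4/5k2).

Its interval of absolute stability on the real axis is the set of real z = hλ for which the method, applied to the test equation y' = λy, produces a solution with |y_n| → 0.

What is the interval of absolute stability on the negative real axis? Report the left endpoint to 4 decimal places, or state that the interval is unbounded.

(-1.7045, 0).

Test eqn y'=λy, z=hλ:
  k1=λy_n ⇒ h·k1=z·y_n;  k2=λ(1+11/15z)y_n ⇒ h·k2=z(1+11/15z)y_n
  y_{n+1}/y_n = 1 + 1/5z + 4/5z(1+11/15z) = 1 + z + 44/75z²
  so R(z) = 1 + z + 44/75z².

Solve |R(x)|<1 on ℝ⁻.
x=-1.28: |R|=0.6812
R=1: x+44/75x²=0 ⇒ x=−75/44=-1.7045; min R=1−1/(4·44/75)=0.5739>−1
Confirm numerically:
  x=-1.641: |R|=0.93882 <1
  x=-1.323: |R|=0.70386 <1
  x=-1.001: |R|=0.58684 <1
  x=-1.953: |R|=1.28467 >1
  x=-1.768: |R|=1.06582 >1
  x=-1.739: |R|=1.03515 >1
So |R|<1 on (-1.7045, 0).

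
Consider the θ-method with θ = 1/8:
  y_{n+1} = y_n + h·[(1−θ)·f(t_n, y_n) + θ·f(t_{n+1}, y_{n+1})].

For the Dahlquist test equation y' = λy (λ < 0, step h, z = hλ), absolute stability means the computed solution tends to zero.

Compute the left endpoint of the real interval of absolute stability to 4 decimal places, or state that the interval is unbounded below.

Set f=λy, z=hλ:
  y_{n+1} = y_n + z·[7/8·y_n + 1/8·y_{n+1}] ⇒ (1 − 1/8z)y_{n+1} = (1 + 7/8z)y_n
  R(z) = (1 + 7/8z)/(1 − 1/8z).

Solve |R(x)|<1 on ℝ⁻.
x=-1.66: |R|=0.3747
R=−1: 1+7/8x = −1+1/8x ⇒ -3/4x=2 ⇒ x=2/(-3/4)=-2.6667
Confirm numerically:
  x=-2.451: |R|=0.87618 <1
  x=-2.130: |R|=0.68213 <1
  x=-1.896: |R|=0.53274 <1
  x=-1.390: |R|=0.18424 <1
  x=-3.071: |R|=1.21913 >1
  x=-3.048: |R|=1.20710 >1
Stable set (-2.6667, 0).

z* = -2.6667.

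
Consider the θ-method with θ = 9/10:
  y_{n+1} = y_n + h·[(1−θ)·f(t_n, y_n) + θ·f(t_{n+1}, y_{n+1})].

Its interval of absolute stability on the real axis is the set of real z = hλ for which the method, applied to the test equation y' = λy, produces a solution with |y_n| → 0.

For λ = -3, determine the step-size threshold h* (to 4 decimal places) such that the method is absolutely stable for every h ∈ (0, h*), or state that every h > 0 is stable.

With y'=λy (z=hλ):
  y_{n+1} = y_n + z·[1/10·y_n + 9/10·y_{n+1}] ⇒ (1 − 9/10z)y_{n+1} = (1 + 1/10z)y_n
  ⇒ R(z) = (1 + 1/10z)/(1 − 9/10z).

Need |R(x)|<1, x<0.
x=-0.82: |R|=0.5282
x=-2: |R|=0.2857
x=-10: |R|=0.0000
x=-100: |R|=0.0989
θ=9/10≥1/2 ⇒ |1+1/10x|<|1−9/10x| ∀x<0 ⇒ stable on all of ℝ⁻.

interval (−∞, 0). Any h>0 works for λ=-3.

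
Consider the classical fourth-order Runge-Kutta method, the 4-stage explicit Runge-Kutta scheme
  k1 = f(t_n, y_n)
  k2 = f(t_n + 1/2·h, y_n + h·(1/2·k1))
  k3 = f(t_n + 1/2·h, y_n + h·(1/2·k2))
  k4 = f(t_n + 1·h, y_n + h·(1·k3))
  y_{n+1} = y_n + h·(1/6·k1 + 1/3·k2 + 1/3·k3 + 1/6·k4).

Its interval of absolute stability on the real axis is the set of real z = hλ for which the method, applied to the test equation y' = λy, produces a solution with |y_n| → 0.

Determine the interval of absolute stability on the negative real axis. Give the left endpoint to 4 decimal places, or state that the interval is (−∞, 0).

Test eqn y'=λy, z=hλ:
  order 4, 4-stage ⇒ R(z)=1+z+z^2/2+z^3/6+z^4/24
  (e.g. R(-1.05)=0.35896, |R|=0.35896)

Find x<0 with |R(x)|<1.
x=-1.05: |R|=0.3590
|R(-2.95)|=1.2781 |R(-2.82)|=1.0536 |R(-1.08)|=0.3499
Bisect:
  x_lo=-3.2673 |R|=2.0056  x_hi=-0.3480 |R|=0.7061
  mid=-1.80767 |R|=0.28659 →hi
  mid=-2.53750 |R|=0.68631 →hi
  mid=-2.90242 |R|=1.19143 →lo
  mid=-2.71996 |R|=0.90588 →hi
  mid=-2.81119 |R|=1.03975 →lo
  mid=-2.76557 |R|=0.97067 →hi
  mid=-2.78838 |R|=1.00466 →lo
  mid=-2.77698 |R|=0.98753 →hi
  ...
  [-2.78535,-2.78517] ⇒ x*=-2.7853
Interval (-2.7853, 0).

(-2.7853, 0).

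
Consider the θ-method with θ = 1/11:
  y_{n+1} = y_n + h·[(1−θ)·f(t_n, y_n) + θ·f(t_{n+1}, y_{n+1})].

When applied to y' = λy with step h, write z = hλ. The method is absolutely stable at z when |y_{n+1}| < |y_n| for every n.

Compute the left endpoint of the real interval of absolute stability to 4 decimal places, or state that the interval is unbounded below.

Test eqn y'=λy, z=hλ:
  y_{n+1} = y_n + z·[10/11·y_n + 1/11·y_{n+1}] ⇒ (1 − 1/11z)y_{n+1} = (1 + 10/11z)y_n
  R(z) = (1 + 10/11z)/(1 − 1/11z).

Boundary: |R(x)|=1, x<0.
x=-1.55: |R|=0.3586
R=−1: 1+10/11x = −1+1/11x ⇒ -9/11x=2 ⇒ x=2/(-9/11)=-2.4444
Confirm numerically:
  x=-2.231: |R|=0.85481 <1
  x=-1.893: |R|=0.61506 <1
  x=-1.508: |R|=0.32619 <1
  x=-1.260: |R|=0.13051 <1
  x=-3.040: |R|=1.38177 >1
  x=-2.816: |R|=1.24204 >1
  x=-2.468: |R|=1.01574 >1
Interval (-2.4444, 0).

z* = -2.4444.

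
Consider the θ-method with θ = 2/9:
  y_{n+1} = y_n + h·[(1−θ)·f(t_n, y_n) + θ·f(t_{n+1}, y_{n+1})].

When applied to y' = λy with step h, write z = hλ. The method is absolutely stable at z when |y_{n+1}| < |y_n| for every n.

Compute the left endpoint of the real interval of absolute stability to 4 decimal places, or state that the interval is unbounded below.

With y'=λy (z=hλ):
  y_{n+1} = y_n + z·[7/9·y_n + 2/9·y_{n+1}] ⇒ (1 − 2/9z)y_{n+1} = (1 + 7/9z)y_n
  Hence R(z) = (1 + 7/9z)/(1 − 2/9z).

Boundary: |R(x)|=1, x<0.
x=-0.55: |R|=0.5099
R=−1: 1+7/9x = −1+2/9x ⇒ -5/9x=2 ⇒ x=2/(-5/9)=-3.6000
Confirm numerically:
  x=-3.152: |R|=0.85363 <1
  x=-2.766: |R|=0.71305 <1
  x=-2.463: |R|=0.59177 <1
  x=-1.680: |R|=0.22330 <1
  x=-4.109: |R|=1.14781 >1
  x=-4.043: |R|=1.12964 >1
So |R|<1 on (-3.6000, 0).

z* = -3.6000.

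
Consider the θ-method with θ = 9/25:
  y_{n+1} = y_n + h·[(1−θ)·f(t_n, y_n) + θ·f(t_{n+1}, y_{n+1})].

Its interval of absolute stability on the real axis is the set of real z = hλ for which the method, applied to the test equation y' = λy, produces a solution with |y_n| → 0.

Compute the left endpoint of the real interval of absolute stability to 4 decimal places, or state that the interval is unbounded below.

Test eqn y'=λy, z=hλ:
  y_{n+1} = y_n + z·[16/25·y_n + 9/25·y_{n+1}] ⇒ (1 − 9/25z)y_{n+1} = (1 + 16/25z)y_n
  ⇒ R(z) = (1 + 16/25z)/(1 − 9/25z).

Boundary: |R(x)|=1, x<0.
x=-1.46: |R|=0.0430
R=−1: 1+16/25x = −1+9/25x ⇒ -7/25x=2 ⇒ x=2/(-7/25)=-7.1429
Confirm numerically:
  x=-7.123: |R|=0.99844 <1
  x=-5.130: |R|=0.80202 <1
  x=-4.557: |R|=0.72580 <1
  x=-3.278: |R|=0.50361 <1
  x=-7.497: |R|=1.02681 >1
  x=-7.453: |R|=1.02358 >1
So |R|<1 on (-7.1429, 0).

left endpoint -7.1429.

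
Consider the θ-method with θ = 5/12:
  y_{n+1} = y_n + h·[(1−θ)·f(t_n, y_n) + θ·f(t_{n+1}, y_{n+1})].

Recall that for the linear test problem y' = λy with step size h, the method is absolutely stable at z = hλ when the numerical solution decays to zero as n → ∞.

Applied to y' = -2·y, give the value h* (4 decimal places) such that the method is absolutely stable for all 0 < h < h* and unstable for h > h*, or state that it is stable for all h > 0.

(-12.0000,0); λ=-2 ⇒ h* = (12)/2 = 6.0000.

With y'=λy (z=hλ):
  y_{n+1} = y_n + z·[7/12·y_n + 5/12·y_{n+1}] ⇒ (1 − 5/12z)y_{n+1} = (1 + 7/12z)y_n
  ⇒ R(z) = (1 + 7/12z)/(1 − 5/12z).

Boundary: |R(x)|=1, x<0.
x=-1.22: |R|=0.1912
R=−1: 1+7/12x = −1+5/12x ⇒ -1/6x=2 ⇒ x=2/(-1/6)=-12.0000
Confirm numerically:
  x=-10.707: |R|=0.96054 <1
  x=-8.790: |R|=0.88525 <1
  x=-4.865: |R|=0.60716 <1
  x=-12.507: |R|=1.01360 >1
  x=-12.421: |R|=1.01136 >1
So |R|<1 on (-12.0000, 0).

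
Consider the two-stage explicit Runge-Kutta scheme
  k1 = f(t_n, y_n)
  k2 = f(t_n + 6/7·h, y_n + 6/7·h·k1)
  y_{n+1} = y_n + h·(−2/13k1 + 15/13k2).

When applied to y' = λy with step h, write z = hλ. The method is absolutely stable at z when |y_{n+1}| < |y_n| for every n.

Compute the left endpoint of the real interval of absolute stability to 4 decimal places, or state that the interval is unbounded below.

z* = -1.0111.

Test eqn y'=λy, z=hλ:
  k1=λy_n ⇒ h·k1=z·y_n;  k2=λ(1+6/7z)y_n ⇒ h·k2=z(1+6/7z)y_n
  y_{n+1}/y_n = 1 − 2/13z + 15/13z(1+6/7z) = 1 + z + 90/91z²
  ⇒ R(z) = 1 + z + 90/91z².

Boundary: |R(x)|=1, x<0.
x=-0.38: |R|=0.7628
R=1: x+90/91x²=0 ⇒ x=−91/90=-1.0111; min R=1−1/(4·90/91)=0.7472>−1
Confirm numerically:
  x=-0.651: |R|=0.76814 <1
  x=-0.626: |R|=0.76157 <1
  x=-1.131: |R|=1.13410 >1
  x=-1.116: |R|=1.11577 >1
Stable set (-1.0111, 0).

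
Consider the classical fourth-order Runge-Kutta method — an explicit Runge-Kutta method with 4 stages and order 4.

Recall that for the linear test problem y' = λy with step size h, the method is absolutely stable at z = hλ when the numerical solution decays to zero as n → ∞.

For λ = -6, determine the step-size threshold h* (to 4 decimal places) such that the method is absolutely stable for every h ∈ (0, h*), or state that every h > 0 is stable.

With y'=λy (z=hλ):
  order 4, 4-stage ⇒ R(z)=1+z+z^2/2+z^3/6+z^4/24
  (e.g. R(-0.42)=0.65715, |R|=0.65715)

Need |R(x)|<1, x<0.
x=-0.42: |R|=0.6571
|R(-1.79)|=0.2839 |R(-1.54)|=0.2714 |R(-1.36)|=0.2881
Bisect:
  x_lo=-3.4169 |R|=2.4513  x_hi=-0.1444 |R|=0.8655
  mid=-1.78063 |R|=0.28261 →hi
  mid=-2.59874 |R|=0.75329 →hi
  mid=-3.00780 |R|=1.39068 →lo
  mid=-2.80327 |R|=1.02745 →lo
  mid=-2.70101 |R|=0.88019 →hi
  mid=-2.75214 |R|=0.95116 →hi
  mid=-2.77771 |R|=0.98862 →hi
  ...
  [-2.78530,-2.78510] ⇒ x*=-2.7853
So |R|<1 on (-2.7853, 0).

(-2.7853,0); λ=-6 ⇒ h* = 0.4642.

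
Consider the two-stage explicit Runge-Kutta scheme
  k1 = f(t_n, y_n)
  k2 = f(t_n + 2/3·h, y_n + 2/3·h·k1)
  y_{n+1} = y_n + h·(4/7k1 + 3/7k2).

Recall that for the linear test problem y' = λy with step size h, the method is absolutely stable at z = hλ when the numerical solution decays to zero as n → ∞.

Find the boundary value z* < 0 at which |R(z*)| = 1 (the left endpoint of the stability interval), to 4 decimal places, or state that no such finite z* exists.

On y'=λy, z=hλ:
  k1=λy_n ⇒ h·k1=z·y_n;  k2=λ(1+2/3z)y_n ⇒ h·k2=z(1+2/3z)y_n
  y_{n+1}/y_n = 1 + 4/7z + 3/7z(1+2/3z) = 1 + z + 2/7z²
  R(z) = 1 + z + 2/7z².

Boundary: |R(x)|=1, x<0.
x=-1.71: |R|=0.1255
R=1: x+2/7x²=0 ⇒ x=−7/2=-3.5000; min R=1−1/(4·2/7)=0.1250>−1
Confirm numerically:
  x=-3.077: |R|=0.62812 <1
  x=-1.895: |R|=0.13101 <1
  x=-1.752: |R|=0.12500 <1
  x=-3.949: |R|=1.50660 >1
  x=-3.627: |R|=1.13161 >1
Stable set (-3.5000, 0).

left endpoint -3.5000.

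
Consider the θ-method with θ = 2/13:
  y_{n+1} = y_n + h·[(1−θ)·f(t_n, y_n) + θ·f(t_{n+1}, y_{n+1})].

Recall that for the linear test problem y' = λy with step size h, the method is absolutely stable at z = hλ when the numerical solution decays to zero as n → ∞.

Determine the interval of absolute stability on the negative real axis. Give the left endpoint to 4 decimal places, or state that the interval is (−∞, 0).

(-2.8889, 0).

Set f=λy, z=hλ:
  y_{n+1} = y_n + z·[11/13·y_n + 2/13·y_{n+1}] ⇒ (1 − 2/13z)y_{n+1} = (1 + 11/13z)y_n
  R(z) = (1 + 11/13z)/(1 − 2/13z).

Need |R(x)|<1, x<0.
x=-1.17: |R|=0.0085
R=−1: 1+11/13x = −1+2/13x ⇒ -9/13x=2 ⇒ x=2/(-9/13)=-2.8889
Confirm numerically:
  x=-2.569: |R|=0.84127 <1
  x=-2.150: |R|=0.61561 <1
  x=-1.608: |R|=0.28910 <1
  x=-3.326: |R|=1.20018 >1
  x=-2.964: |R|=1.03571 >1
Interval (-2.8889, 0).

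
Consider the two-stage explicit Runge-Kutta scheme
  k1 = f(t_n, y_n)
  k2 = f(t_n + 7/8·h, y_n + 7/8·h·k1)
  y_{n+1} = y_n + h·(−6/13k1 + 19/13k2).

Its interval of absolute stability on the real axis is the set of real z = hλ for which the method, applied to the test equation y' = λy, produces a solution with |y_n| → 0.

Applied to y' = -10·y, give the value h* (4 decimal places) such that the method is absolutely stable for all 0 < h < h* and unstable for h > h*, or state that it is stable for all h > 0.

Test eqn y'=λy, z=hλ:
  k1=λy_n ⇒ h·k1=z·y_n;  k2=λ(1+7/8z)y_n ⇒ h·k2=z(1+7/8z)y_n
  y_{n+1}/y_n = 1 − 6/13z + 19/13z(1+7/8z) = 1 + z + 133/104z²
  R(z) = 1 + z + 133/104z².

Boundary: |R(x)|=1, x<0.
x=-1.35: |R|=1.9807
R=1: x+133/104x²=0 ⇒ x=−104/133=-0.7820; min R=1−1/(4·133/104)=0.8045>−1
Confirm numerically:
  x=-0.419: |R|=0.80552 <1
  x=-0.418: |R|=0.80545 <1
  x=-0.367: |R|=0.80525 <1
  x=-0.341: |R|=0.80771 <1
  x=-1.175: |R|=1.59061 >1
  x=-0.878: |R|=1.10784 >1
So |R|<1 on (-0.7820, 0).

(-0.7820,0); λ=-10 ⇒ h* = (104/133)/10 = 0.0782.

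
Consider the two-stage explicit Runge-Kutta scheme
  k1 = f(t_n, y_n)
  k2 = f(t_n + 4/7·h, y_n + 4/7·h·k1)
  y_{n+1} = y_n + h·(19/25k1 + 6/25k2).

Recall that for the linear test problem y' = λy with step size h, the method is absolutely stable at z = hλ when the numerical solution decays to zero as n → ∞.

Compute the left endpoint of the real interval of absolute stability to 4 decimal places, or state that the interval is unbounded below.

z* = -7.2917.

Set f=λy, z=hλ:
  k1=λy_n ⇒ h·k1=z·y_n;  k2=λ(1+4/7z)y_n ⇒ h·k2=z(1+4/7z)y_n
  y_{n+1}/y_n = 1 + 19/25z + 6/25z(1+4/7z) = 1 + z + 24/175z²
  R(z) = 1 + z + 24/175z².

Solve |R(x)|<1 on ℝ⁻.
x=-1.36: |R|=0.1063
R=1: x+24/175x²=0 ⇒ x=−175/24=-7.2917; min R=1−1/(4·24/175)=-0.8229>−1
Confirm numerically:
  x=-5.399: |R|=0.40140 <1
  x=-4.981: |R|=0.57844 <1
  x=-4.615: |R|=0.69410 <1
  x=-3.579: |R|=0.82230 <1
  x=-7.786: |R|=1.52785 >1
  x=-7.744: |R|=1.48039 >1
  x=-7.446: |R|=1.15760 >1
Stable set (-7.2917, 0).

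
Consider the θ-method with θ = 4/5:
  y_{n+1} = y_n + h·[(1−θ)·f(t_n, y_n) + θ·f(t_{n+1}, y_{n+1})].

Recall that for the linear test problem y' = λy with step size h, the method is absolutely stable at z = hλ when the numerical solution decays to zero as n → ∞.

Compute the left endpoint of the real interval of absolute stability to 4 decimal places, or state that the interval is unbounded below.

With y'=λy (z=hλ):
  y_{n+1} = y_n + z·[1/5·y_n + 4/5·y_{n+1}] ⇒ (1 − 4/5z)y_{n+1} = (1 + 1/5z)y_n
  ⇒ R(z) = (1 + 1/5z)/(1 − 4/5z).

Need |R(x)|<1, x<0.
x=-0.68: |R|=0.5596
x=-2: |R|=0.2308
x=-10: |R|=0.1111
x=-100: |R|=0.2346
θ=4/5≥1/2 ⇒ |1+1/5x|<|1−4/5x| ∀x<0 ⇒ interval (−∞,0).

unbounded; (−∞, 0).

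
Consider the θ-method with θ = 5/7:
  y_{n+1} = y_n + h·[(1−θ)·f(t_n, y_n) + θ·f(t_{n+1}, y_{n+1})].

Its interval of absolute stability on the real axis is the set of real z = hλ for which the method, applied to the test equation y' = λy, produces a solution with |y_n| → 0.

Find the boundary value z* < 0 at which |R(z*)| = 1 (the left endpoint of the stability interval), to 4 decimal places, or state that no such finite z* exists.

interval (−∞, 0).

On y'=λy, z=hλ:
  y_{n+1} = y_n + z·[2/7·y_n + 5/7·y_{n+1}] ⇒ (1 − 5/7z)y_{n+1} = (1 + 2/7z)y_n
  ⇒ R(z) = (1 + 2/7z)/(1 − 5/7z).

Solve |R(x)|<1 on ℝ⁻.
x=-0.68: |R|=0.5423
x=-2: |R|=0.1765
x=-10: |R|=0.2281
x=-100: |R|=0.3807
θ=5/7≥1/2 ⇒ |1+2/7x|<|1−5/7x| ∀x<0 ⇒ unbounded interval.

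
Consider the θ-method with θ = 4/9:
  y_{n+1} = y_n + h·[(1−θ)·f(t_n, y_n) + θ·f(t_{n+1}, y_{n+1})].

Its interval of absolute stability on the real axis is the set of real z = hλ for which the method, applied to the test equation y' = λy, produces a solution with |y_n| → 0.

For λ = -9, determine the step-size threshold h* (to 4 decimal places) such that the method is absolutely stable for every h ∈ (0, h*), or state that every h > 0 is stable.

On y'=λy, z=hλ:
  y_{n+1} = y_n + z·[5/9·y_n + 4/9·y_{n+1}] ⇒ (1 − 4/9z)y_{n+1} = (1 + 5/9z)y_n
  ⇒ R(z) = (1 + 5/9z)/(1 − 4/9z).

Boundary: |R(x)|=1, x<0.
x=-0.62: |R|=0.5139
R=−1: 1+5/9x = −1+4/9x ⇒ -1/9x=2 ⇒ x=2/(-1/9)=-18.0000
Confirm numerically:
  x=-12.877: |R|=0.91533 <1
  x=-12.672: |R|=0.91074 <1
  x=-11.399: |R|=0.87909 <1
  x=-18.362: |R|=1.00439 >1
  x=-18.251: |R|=1.00306 >1
  x=-18.169: |R|=1.00207 >1
Interval (-18.0000, 0).

(-18.0000,0); λ=-9 ⇒ h* = (18)/9 = 2.0000.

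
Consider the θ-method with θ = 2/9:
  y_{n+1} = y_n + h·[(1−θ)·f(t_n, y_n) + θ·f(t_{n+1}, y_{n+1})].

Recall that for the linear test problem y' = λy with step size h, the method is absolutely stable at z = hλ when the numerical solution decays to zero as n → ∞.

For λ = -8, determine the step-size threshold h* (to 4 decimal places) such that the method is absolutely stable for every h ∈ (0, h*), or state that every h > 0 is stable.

Test eqn y'=λy, z=hλ:
  y_{n+1} = y_n + z·[7/9·y_n + 2/9·y_{n+1}] ⇒ (1 − 2/9z)y_{n+1} = (1 + 7/9z)y_n
  Hence R(z) = (1 + 7/9z)/(1 − 2/9z).

Boundary: |R(x)|=1, x<0.
x=-0.49: |R|=0.5581
R=−1: 1+7/9x = −1+2/9x ⇒ -5/9x=2 ⇒ x=2/(-5/9)=-3.6000
Confirm numerically:
  x=-2.441: |R|=0.58255 <1
  x=-2.410: |R|=0.56946 <1
  x=-1.597: |R|=0.17869 <1
  x=-3.978: |R|=1.11146 >1
  x=-3.718: |R|=1.03590 >1
Interval (-3.6000, 0).

(-3.6000,0); λ=-8 ⇒ h* = (18/5)/8 = 0.4500.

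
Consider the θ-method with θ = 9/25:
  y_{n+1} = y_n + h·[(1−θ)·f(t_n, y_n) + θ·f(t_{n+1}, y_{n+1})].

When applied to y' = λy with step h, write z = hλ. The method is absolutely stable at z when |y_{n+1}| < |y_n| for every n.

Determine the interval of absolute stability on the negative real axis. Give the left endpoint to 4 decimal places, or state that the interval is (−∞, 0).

(-7.1429, 0).

Set f=λy, z=hλ:
  y_{n+1} = y_n + z·[16/25·y_n + 9/25·y_{n+1}] ⇒ (1 − 9/25z)y_{n+1} = (1 + 16/25z)y_n
  Hence R(z) = (1 + 16/25z)/(1 − 9/25z).

Find x<0 with |R(x)|<1.
x=-1.12: |R|=0.2018
R=−1: 1+16/25x = −1+9/25x ⇒ -7/25x=2 ⇒ x=2/(-7/25)=-7.1429
Confirm numerically:
  x=-6.624: |R|=0.95708 <1
  x=-5.796: |R|=0.87782 <1
  x=-5.211: |R|=0.81192 <1
  x=-7.600: |R|=1.03426 >1
  x=-7.451: |R|=1.02343 >1
Stable set (-7.1429, 0).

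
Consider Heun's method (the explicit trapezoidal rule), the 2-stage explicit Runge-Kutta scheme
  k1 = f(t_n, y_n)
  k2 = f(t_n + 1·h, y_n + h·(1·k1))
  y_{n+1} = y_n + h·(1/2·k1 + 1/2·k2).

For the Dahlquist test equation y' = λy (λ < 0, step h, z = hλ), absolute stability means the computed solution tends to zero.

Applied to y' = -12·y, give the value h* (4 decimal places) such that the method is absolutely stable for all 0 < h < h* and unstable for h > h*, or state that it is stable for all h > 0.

On y'=λy, z=hλ:
  order 2, 2-stage ⇒ R(z)=1+z+z^2/2
  (e.g. R(-1.79)=0.81205, |R|=0.81205)

Find x<0 with |R(x)|<1.
x=-1.79: |R|=0.8121
|R(-2.07)|=1.0724 |R(-1.15)|=0.5112 |R(-1.06)|=0.5018
Bisect:
  x_lo=-2.6135 |R|=1.8016  x_hi=-0.1485 |R|=0.8625
  mid=-1.38100 |R|=0.57258 →hi
  mid=-1.99724 |R|=0.99724 →hi
  mid=-2.30536 |R|=1.35198 →lo
  mid=-2.15130 |R|=1.16274 →lo
  mid=-2.07427 |R|=1.07703 →lo
  mid=-2.03575 |R|=1.03639 →lo
  mid=-2.01650 |R|=1.01663 →lo
  mid=-2.00687 |R|=1.00689 →lo
  mid=-2.00205 |R|=1.00205 →lo
  mid=-1.99965 |R|=0.99965 →hi
  ...
  [-2.00010,-1.99995] ⇒ x*=-2.0000
So |R|<1 on (-2.0000, 0).

(-2.0000,0); λ=-12 ⇒ h* = 0.1667.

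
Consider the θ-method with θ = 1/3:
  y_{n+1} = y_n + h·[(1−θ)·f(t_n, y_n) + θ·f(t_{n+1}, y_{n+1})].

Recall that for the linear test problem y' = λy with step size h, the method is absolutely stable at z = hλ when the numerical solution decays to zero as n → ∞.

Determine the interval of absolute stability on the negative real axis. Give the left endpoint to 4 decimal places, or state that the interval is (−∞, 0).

With y'=λy (z=hλ):
  y_{n+1} = y_n + z·[2/3·y_n + 1/3·y_{n+1}] ⇒ (1 − 1/3z)y_{n+1} = (1 + 2/3z)y_n
  ⇒ R(z) = (1 + 2/3z)/(1 − 1/3z).

Find x<0 with |R(x)|<1.
x=-1.62: |R|=0.0519
R=−1: 1+2/3x = −1+1/3x ⇒ -1/3x=2 ⇒ x=2/(-1/3)=-6.0000
Confirm numerically:
  x=-5.440: |R|=0.93365 <1
  x=-4.853: |R|=0.85394 <1
  x=-2.505: |R|=0.36512 <1
  x=-6.554: |R|=1.05799 >1
  x=-6.239: |R|=1.02587 >1
  x=-6.043: |R|=1.00476 >1
Stable set (-6.0000, 0).

(-6.0000, 0).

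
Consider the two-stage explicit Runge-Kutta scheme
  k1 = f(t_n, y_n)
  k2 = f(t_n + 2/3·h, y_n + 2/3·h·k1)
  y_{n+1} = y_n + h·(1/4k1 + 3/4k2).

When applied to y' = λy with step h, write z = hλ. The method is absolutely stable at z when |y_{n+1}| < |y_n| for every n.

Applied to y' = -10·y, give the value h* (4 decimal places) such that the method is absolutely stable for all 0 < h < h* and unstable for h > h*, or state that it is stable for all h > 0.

(-2.0000,0); λ=-10 ⇒ h* = (2)/10 = 0.2000.

Set f=λy, z=hλ:
  k1=λy_n ⇒ h·k1=z·y_n;  k2=λ(1+2/3z)y_n ⇒ h·k2=z(1+2/3z)y_n
  y_{n+1}/y_n = 1 + 1/4z + 3/4z(1+2/3z) = 1 + z + 1/2z²
  Hence R(z) = 1 + z + 1/2z².

Solve |R(x)|<1 on ℝ⁻.
x=-0.55: |R|=0.6013
R=1: x+1/2x²=0 ⇒ x=−2=-2.0000; min R=1−1/(4·1/2)=0.5000>−1
Confirm numerically:
  x=-1.834: |R|=0.84778 <1
  x=-1.486: |R|=0.61810 <1
  x=-1.043: |R|=0.50092 <1
  x=-0.847: |R|=0.51170 <1
  x=-2.383: |R|=1.45634 >1
  x=-2.218: |R|=1.24176 >1
  x=-2.153: |R|=1.16470 >1
Interval (-2.0000, 0).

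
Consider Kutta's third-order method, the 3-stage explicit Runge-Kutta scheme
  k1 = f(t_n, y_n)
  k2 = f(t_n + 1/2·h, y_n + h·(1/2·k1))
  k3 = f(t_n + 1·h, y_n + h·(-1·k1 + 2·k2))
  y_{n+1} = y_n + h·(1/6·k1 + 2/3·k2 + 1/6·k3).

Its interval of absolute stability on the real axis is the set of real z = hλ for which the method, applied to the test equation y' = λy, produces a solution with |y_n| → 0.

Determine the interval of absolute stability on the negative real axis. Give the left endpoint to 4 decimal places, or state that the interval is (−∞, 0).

Test eqn y'=λy, z=hλ:
  order 3, 3-stage ⇒ R(z)=1+z+z^2/2+z^3/6
  (e.g. R(-0.63)=0.52678, |R|=0.52678)

Boundary: |R(x)|=1, x<0.
x=-0.63: |R|=0.5268
|R(-2.31)|=0.6963 |R(-1.5)|=0.0625 |R(-1.32)|=0.1679
Bisect:
  x_lo=-3.3425 |R|=2.9804  x_hi=-0.1375 |R|=0.8715
  mid=-1.74001 |R|=0.10421 →hi
  mid=-2.54128 |R|=1.04754 →lo
  mid=-2.14065 |R|=0.48434 →hi
  mid=-2.34096 |R|=0.73903 →hi
  mid=-2.44112 |R|=0.88606 →hi
  mid=-2.49120 |R|=0.96493 →hi
  mid=-2.51624 |R|=1.00576 →lo
  mid=-2.50372 |R|=0.98523 →hi
  mid=-2.50998 |R|=0.99546 →hi
  mid=-2.51311 |R|=1.00060 →lo
  ...
  [-2.51292,-2.51272] ⇒ x*=-2.5127
Interval (-2.5127, 0).

z∈(-2.5127,0).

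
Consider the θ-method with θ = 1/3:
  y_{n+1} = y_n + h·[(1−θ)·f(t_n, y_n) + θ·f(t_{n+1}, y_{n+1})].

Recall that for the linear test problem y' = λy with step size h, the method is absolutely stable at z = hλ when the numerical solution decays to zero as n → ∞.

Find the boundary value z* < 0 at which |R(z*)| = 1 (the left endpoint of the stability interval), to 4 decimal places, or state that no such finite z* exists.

z* = -6.0000.

On y'=λy, z=hλ:
  y_{n+1} = y_n + z·[2/3·y_n + 1/3·y_{n+1}] ⇒ (1 − 1/3z)y_{n+1} = (1 + 2/3z)y_n
  Hence R(z) = (1 + 2/3z)/(1 − 1/3z).

Solve |R(x)|<1 on ℝ⁻.
x=-1.5: |R|=0.0000
R=−1: 1+2/3x = −1+1/3x ⇒ -1/3x=2 ⇒ x=2/(-1/3)=-6.0000
Confirm numerically:
  x=-3.957: |R|=0.70634 <1
  x=-3.192: |R|=0.54651 <1
  x=-3.171: |R|=0.54157 <1
  x=-3.139: |R|=0.53396 <1
  x=-6.534: |R|=1.05601 >1
  x=-6.239: |R|=1.02587 >1
Interval (-6.0000, 0).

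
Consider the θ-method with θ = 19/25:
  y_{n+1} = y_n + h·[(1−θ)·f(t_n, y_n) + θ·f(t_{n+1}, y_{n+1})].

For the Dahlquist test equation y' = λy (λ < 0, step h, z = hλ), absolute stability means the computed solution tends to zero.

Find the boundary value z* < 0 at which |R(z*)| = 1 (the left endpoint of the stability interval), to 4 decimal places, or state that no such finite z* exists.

Test eqn y'=λy, z=hλ:
  y_{n+1} = y_n + z·[6/25·y_n + 19/25·y_{n+1}] ⇒ (1 − 19/25z)y_{n+1} = (1 + 6/25z)y_n
  R(z) = (1 + 6/25z)/(1 − 19/25z).

Solve |R(x)|<1 on ℝ⁻.
x=-0.79: |R|=0.5064
x=-2: |R|=0.2063
x=-10: |R|=0.1628
x=-100: |R|=0.2987
θ=19/25≥1/2 ⇒ |1+6/25x|<|1−19/25x| ∀x<0 ⇒ interval (−∞,0).

interval (−∞, 0).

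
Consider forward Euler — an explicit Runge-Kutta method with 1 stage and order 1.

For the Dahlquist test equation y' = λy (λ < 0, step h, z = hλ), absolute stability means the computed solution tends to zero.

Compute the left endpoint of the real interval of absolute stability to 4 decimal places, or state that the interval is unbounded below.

Test eqn y'=λy, z=hλ:
  order 1, 1-stage ⇒ R(z)=1+z
  (e.g. R(-0.37)=0.63000, |R|=0.63000)

Need |R(x)|<1, x<0.
x=-0.37: |R|=0.6300
|R(-2.04)|=1.0400 |R(-1.41)|=0.4100 |R(-1.07)|=0.0700
Bisect:
  x_lo=-2.5442 |R|=1.5442  x_hi=-0.1263 |R|=0.8737
  mid=-1.33526 |R|=0.33526 →hi
  mid=-1.93975 |R|=0.93975 →hi
  mid=-2.24200 |R|=1.24200 →lo
  mid=-2.09087 |R|=1.09087 →lo
  mid=-2.01531 |R|=1.01531 →lo
  mid=-1.97753 |R|=0.97753 →hi
  mid=-1.99642 |R|=0.99642 →hi
  mid=-2.00587 |R|=1.00587 →lo
  mid=-2.00115 |R|=1.00115 →lo
  ...
  [-2.00011,-1.99996] ⇒ x*=-2.0000
Interval (-2.0000, 0).

z* = -2.0000.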